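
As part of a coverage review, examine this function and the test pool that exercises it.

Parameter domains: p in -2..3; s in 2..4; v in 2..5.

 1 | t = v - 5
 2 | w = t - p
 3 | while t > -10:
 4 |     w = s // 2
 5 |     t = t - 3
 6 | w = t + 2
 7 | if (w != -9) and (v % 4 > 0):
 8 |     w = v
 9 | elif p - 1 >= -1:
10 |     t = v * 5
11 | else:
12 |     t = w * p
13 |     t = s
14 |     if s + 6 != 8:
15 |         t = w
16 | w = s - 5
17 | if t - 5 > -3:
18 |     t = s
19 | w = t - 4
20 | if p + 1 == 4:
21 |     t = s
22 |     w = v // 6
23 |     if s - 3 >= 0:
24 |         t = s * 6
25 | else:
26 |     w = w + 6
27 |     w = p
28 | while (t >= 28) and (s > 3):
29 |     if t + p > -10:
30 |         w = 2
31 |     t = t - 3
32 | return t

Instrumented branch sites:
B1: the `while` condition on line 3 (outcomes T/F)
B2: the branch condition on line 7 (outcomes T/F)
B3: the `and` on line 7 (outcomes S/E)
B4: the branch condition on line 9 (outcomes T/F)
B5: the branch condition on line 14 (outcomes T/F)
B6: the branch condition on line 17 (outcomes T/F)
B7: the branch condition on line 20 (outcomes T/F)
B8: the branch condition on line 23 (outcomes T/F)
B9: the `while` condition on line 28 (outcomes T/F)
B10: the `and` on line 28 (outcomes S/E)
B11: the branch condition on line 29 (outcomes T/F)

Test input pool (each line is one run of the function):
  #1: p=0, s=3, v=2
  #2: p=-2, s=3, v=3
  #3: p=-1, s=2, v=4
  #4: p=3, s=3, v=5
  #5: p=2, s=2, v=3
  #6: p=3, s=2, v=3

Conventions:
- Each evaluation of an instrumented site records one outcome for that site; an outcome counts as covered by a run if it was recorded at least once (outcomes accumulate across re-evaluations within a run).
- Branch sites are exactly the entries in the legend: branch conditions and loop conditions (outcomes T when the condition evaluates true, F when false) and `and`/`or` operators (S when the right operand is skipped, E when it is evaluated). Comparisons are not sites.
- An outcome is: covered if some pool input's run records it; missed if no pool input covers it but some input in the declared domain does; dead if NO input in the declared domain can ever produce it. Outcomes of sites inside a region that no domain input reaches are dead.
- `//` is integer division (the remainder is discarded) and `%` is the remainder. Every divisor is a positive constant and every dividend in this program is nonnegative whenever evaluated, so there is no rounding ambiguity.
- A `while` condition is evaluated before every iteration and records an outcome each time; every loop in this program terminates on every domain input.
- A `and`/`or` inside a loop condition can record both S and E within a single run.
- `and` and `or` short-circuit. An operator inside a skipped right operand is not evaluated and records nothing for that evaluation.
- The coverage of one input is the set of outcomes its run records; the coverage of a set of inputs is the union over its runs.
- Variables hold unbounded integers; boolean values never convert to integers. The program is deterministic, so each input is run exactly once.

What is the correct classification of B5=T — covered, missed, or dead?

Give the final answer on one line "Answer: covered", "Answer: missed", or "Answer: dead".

B5=T is recorded by pool input(s) 2 -> covered

Answer: covered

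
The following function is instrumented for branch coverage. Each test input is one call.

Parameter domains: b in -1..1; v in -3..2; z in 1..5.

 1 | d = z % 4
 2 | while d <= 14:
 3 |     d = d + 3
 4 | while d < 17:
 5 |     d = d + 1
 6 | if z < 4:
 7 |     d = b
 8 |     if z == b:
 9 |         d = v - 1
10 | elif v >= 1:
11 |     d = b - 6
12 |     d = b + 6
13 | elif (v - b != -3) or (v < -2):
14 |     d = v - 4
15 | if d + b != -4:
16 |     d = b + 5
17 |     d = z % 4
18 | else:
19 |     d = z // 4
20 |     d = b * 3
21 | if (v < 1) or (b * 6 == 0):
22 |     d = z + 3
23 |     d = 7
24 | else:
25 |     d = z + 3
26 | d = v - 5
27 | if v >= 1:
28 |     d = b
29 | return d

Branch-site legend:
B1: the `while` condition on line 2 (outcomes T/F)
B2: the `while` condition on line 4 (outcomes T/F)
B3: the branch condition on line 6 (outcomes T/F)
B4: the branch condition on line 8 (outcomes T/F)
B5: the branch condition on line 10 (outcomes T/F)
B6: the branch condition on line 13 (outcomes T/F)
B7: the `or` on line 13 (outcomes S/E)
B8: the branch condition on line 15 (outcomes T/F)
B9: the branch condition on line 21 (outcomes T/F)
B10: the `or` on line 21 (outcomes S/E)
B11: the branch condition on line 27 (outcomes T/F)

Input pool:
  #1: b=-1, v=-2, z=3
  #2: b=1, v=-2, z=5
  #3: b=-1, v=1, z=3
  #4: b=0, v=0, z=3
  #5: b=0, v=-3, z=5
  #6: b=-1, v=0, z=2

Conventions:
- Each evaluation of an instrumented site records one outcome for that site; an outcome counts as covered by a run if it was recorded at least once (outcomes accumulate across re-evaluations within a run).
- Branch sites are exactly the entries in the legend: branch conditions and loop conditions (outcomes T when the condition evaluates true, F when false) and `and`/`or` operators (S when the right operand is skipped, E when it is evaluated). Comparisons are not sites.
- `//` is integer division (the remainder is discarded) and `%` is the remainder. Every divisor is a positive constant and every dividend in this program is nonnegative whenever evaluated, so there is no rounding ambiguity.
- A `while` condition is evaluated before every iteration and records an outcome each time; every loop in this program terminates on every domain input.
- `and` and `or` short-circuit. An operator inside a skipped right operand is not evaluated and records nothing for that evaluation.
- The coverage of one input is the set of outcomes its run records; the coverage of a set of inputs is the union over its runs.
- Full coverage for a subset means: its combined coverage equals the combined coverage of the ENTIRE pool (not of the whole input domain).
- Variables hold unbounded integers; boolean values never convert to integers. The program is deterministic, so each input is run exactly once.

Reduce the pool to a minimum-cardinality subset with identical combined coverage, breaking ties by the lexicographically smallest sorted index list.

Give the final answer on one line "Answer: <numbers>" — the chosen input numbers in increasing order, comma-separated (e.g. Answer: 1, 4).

input #1, b=-1, v=-2, z=3: events B1->T, B1->T, B1->T, B1->T, B1->F, B2->T, B2->T, B2->F, B3->T, B4->F, B8->T, B10->S, B9->T, B11->F; outcomes B1=T, B1=F, B2=T, B2=F, B3=T, B4=F, B8=T, B9=T, B10=S, B11=F
input #2, b=1, v=-2, z=5: events B1->T, B1->T, B1->T, B1->T, B1->T, B1->F, B2->T, B2->F, B3->F, B5->F, B7->E, B6->F, B8->T, B10->S, ...; outcomes B1=T, B1=F, B2=T, B2=F, B3=F, B5=F, B6=F, B7=E, B8=T, B9=T, B10=S, B11=F
input #3, b=-1, v=1, z=3: events B1->T, B1->T, B1->T, B1->T, B1->F, B2->T, B2->T, B2->F, B3->T, B4->F, B8->T, B10->E, B9->F, B11->T; outcomes B1=T, B1=F, B2=T, B2=F, B3=T, B4=F, B8=T, B9=F, B10=E, B11=T
input #4, b=0, v=0, z=3: events B1->T, B1->T, B1->T, B1->T, B1->F, B2->T, B2->T, B2->F, B3->T, B4->F, B8->T, B10->S, B9->T, B11->F; outcomes B1=T, B1=F, B2=T, B2=F, B3=T, B4=F, B8=T, B9=T, B10=S, B11=F
input #5, b=0, v=-3, z=5: events B1->T, B1->T, B1->T, B1->T, B1->T, B1->F, B2->T, B2->F, B3->F, B5->F, B7->E, B6->T, B8->T, B10->S, ...; outcomes B1=T, B1=F, B2=T, B2=F, B3=F, B5=F, B6=T, B7=E, B8=T, B9=T, B10=S, B11=F
input #6, b=-1, v=0, z=2: events B1->T, B1->T, B1->T, B1->T, B1->T, B1->F, B2->F, B3->T, B4->F, B8->T, B10->S, B9->T, B11->F; outcomes B1=T, B1=F, B2=F, B3=T, B4=F, B8=T, B9=T, B10=S, B11=F
the full pool covers 18 outcomes: B1=T, B1=F, B2=T, B2=F, B3=T, B3=F, B4=F, B5=F, B6=T, B6=F, B7=E, B8=T, B9=T, B9=F, B10=S, B10=E, B11=T, B11=F
checked all size-1 subsets: none covers 18 outcomes (max 12/18)
checked all size-2 subsets: none covers 18 outcomes (max 17/18)
at size 3, {2, 3, 5} reaches all 18 outcomes; every lexicographically earlier size-3 subset fails

Answer: 2, 3, 5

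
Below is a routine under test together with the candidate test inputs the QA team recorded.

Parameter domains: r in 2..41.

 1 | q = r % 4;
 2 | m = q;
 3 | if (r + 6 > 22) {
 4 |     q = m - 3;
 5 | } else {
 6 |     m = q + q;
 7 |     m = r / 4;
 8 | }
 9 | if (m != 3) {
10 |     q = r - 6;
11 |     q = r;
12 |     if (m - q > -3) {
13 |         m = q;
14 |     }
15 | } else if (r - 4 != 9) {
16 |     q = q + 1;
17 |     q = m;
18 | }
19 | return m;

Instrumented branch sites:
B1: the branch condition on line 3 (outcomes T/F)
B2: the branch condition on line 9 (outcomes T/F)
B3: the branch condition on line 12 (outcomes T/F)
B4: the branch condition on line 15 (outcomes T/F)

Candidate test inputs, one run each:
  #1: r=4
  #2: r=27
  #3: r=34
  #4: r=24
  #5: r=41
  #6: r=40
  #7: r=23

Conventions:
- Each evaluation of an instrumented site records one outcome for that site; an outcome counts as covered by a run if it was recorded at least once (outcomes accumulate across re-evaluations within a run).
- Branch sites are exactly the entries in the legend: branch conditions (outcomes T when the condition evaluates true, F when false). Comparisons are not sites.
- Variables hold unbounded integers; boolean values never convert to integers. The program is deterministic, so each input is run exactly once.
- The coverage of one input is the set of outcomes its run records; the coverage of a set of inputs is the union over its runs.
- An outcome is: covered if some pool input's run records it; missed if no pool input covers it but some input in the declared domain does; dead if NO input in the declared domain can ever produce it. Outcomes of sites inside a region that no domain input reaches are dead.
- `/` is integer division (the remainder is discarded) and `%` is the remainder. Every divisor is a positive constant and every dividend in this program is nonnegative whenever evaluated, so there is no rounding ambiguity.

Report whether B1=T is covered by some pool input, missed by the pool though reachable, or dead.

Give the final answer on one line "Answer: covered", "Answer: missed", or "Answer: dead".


B1=T is recorded by pool input(s) 2, 3, 4, 5, 6, 7 -> covered
Answer: covered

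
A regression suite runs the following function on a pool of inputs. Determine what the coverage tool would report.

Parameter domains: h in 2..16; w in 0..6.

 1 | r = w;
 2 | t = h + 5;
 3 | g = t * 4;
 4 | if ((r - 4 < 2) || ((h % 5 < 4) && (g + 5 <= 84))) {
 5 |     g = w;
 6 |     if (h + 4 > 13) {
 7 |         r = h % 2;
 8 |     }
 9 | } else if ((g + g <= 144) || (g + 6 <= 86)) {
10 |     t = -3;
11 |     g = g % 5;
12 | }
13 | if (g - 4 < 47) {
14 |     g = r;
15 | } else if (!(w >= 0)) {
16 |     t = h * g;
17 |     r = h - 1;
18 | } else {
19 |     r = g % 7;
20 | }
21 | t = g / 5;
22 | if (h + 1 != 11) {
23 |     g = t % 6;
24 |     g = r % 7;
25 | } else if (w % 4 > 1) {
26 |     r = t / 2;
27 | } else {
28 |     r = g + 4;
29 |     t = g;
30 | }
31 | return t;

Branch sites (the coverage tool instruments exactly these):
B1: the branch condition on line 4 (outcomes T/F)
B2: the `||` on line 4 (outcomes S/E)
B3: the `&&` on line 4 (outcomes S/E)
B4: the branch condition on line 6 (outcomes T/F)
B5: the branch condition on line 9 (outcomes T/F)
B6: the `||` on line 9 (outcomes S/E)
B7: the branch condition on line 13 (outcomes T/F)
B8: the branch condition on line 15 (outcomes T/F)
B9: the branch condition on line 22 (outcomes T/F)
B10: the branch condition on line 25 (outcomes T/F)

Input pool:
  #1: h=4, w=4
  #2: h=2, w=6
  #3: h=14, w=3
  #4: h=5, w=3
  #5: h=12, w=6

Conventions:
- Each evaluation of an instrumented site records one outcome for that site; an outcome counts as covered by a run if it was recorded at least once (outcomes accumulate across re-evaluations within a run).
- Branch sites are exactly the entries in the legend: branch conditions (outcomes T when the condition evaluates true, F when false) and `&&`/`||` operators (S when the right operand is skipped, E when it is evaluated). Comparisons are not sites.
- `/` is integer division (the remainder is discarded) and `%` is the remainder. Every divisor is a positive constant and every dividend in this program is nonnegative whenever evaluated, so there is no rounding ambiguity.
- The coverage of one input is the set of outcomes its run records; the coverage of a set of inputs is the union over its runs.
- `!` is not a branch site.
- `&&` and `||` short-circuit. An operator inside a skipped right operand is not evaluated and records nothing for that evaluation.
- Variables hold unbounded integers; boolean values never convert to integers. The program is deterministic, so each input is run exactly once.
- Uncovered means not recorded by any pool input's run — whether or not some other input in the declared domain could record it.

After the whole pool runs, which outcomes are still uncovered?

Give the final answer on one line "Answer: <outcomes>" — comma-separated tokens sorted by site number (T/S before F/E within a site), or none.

run #1 (h=4, w=4) runs B2->S, B1->T, B4->F, B7->T, B9->T; records B1=T, B2=S, B4=F, B7=T, B9=T
run #2 (h=2, w=6) runs B2->E, B3->E, B1->T, B4->F, B7->T, B9->T; records B1=T, B2=E, B3=E, B4=F, B7=T, B9=T
run #3 (h=14, w=3) runs B2->S, B1->T, B4->T, B7->T, B9->T; records B1=T, B2=S, B4=T, B7=T, B9=T
run #4 (h=5, w=3) runs B2->S, B1->T, B4->F, B7->T, B9->T; records B1=T, B2=S, B4=F, B7=T, B9=T
run #5 (h=12, w=6) runs B2->E, B3->E, B1->T, B4->T, B7->T, B9->T; records B1=T, B2=E, B3=E, B4=T, B7=T, B9=T
union over the pool: B1=T, B2=S, B2=E, B3=E, B4=T, B4=F, B7=T, B9=T
uncovered (12 of 20): B1=F, B3=S, B5=T, B5=F, B6=S, B6=E, B7=F, B8=T, B8=F, B9=F, B10=T, B10=F

Answer: B1=F, B3=S, B5=T, B5=F, B6=S, B6=E, B7=F, B8=T, B8=F, B9=F, B10=T, B10=F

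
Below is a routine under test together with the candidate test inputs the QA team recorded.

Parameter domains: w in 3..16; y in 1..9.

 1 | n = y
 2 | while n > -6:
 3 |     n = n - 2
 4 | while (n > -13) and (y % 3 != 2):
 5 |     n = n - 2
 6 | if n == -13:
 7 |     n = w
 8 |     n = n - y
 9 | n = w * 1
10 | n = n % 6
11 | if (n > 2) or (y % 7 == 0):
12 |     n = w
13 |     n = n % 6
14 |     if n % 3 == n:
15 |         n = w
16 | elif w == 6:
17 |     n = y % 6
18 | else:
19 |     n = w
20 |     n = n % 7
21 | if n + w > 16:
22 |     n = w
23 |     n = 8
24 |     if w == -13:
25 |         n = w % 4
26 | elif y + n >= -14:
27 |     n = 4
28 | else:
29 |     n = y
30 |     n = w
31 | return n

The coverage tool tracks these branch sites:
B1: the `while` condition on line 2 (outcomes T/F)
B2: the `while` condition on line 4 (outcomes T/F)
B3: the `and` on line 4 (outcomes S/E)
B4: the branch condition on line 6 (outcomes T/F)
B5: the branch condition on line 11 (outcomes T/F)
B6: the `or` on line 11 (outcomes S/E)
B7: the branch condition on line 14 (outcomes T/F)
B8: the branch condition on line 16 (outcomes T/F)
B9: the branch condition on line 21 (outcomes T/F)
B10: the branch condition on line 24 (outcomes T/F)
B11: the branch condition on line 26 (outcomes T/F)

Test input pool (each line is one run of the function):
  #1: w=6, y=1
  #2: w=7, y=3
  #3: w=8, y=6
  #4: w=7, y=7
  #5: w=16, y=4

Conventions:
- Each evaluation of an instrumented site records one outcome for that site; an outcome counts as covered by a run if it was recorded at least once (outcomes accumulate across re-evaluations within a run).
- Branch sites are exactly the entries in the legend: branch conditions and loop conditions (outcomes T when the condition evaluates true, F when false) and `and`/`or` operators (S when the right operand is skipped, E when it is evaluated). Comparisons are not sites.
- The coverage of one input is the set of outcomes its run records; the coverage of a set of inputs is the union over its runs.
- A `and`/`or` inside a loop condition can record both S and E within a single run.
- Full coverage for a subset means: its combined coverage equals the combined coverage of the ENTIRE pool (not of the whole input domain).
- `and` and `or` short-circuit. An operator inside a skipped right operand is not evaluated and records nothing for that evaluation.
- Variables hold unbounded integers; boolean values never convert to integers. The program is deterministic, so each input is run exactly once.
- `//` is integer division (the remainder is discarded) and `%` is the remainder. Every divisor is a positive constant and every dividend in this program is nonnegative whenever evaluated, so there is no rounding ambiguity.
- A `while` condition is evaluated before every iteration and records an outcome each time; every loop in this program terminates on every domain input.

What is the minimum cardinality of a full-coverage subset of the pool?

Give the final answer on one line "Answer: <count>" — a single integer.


input #1 (w=6, y=1): covers B1=T, B1=F, B2=T, B2=F, B3=S, B3=E, B4=T, B5=F, B6=E, B8=T, B9=F, B11=T
input #2 (w=7, y=3): covers B1=T, B1=F, B2=T, B2=F, B3=S, B3=E, B4=T, B5=F, B6=E, B8=F, B9=F, B11=T
input #3 (w=8, y=6): covers B1=T, B1=F, B2=T, B2=F, B3=S, B3=E, B4=F, B5=F, B6=E, B8=F, B9=F, B11=T
input #4 (w=7, y=7): covers B1=T, B1=F, B2=T, B2=F, B3=S, B3=E, B4=T, B5=T, B6=E, B7=T, B9=F, B11=T
input #5 (w=16, y=4): covers B1=T, B1=F, B2=T, B2=F, B3=S, B3=E, B4=F, B5=T, B6=S, B7=F, B9=T, B10=F
union over all inputs: B1=T, B1=F, B2=T, B2=F, B3=S, B3=E, B4=T, B4=F, B5=T, B5=F, B6=S, B6=E, B7=T, B7=F, B8=T, B8=F, B9=T, B9=F, B10=F, B11=T (20 outcomes)
every size-1 subset falls short of the 20 outcomes (best: 12/20)
every size-2 subset falls short of the 20 outcomes (best: 18/20)
every size-3 subset falls short of the 20 outcomes (best: 19/20)
at size 4, {1, 2, 4, 5} reaches all 20 outcomes; every lexicographically earlier size-4 subset fails
Answer: 4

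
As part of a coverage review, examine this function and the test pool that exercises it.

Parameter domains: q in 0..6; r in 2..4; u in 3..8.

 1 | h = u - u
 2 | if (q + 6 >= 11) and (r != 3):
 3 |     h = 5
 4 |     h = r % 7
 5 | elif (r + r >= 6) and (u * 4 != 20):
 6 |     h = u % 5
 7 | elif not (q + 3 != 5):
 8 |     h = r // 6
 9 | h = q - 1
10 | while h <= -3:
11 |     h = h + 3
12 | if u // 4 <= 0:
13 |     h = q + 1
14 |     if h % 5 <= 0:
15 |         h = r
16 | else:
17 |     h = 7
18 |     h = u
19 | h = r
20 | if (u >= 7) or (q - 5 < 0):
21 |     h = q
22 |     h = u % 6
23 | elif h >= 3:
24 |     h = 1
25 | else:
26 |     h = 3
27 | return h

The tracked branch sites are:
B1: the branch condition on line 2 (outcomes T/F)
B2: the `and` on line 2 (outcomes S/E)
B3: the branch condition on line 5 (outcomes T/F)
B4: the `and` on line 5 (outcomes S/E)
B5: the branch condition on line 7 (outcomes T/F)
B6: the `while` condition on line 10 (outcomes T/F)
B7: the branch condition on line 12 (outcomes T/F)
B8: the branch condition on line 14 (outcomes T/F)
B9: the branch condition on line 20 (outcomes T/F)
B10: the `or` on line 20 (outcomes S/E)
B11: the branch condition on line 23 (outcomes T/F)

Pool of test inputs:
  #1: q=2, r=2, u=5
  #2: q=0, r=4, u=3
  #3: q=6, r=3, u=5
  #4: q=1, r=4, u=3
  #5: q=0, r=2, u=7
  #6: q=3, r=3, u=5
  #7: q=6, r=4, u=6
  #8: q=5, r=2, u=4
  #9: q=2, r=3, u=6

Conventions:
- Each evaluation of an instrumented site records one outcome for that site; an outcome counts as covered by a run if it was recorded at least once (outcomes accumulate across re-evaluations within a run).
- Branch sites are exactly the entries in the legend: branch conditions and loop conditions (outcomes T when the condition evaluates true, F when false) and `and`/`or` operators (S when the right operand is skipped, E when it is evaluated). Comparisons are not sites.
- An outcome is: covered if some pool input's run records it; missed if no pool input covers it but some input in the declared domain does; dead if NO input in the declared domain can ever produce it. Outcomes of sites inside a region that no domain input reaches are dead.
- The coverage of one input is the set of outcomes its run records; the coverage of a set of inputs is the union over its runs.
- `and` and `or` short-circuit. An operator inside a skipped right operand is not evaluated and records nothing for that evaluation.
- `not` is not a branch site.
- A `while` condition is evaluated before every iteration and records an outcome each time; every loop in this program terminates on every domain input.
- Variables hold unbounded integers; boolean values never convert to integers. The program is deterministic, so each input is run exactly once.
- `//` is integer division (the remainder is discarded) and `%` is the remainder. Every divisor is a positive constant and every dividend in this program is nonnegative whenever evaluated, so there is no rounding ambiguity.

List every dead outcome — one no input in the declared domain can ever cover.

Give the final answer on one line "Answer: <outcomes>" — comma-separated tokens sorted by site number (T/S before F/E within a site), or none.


checking every outcome against all 126 domain inputs:
  B6=T: zero occurrences over every domain input -> dead
  reachable outcomes have witnesses, e.g. B1=T (e.g. q=5, r=2, u=3), B1=F (e.g. q=0, r=2, u=3), B2=S (e.g. q=0, r=2, u=3), B2=E (e.g. q=5, r=2, u=3)
Answer: B6=T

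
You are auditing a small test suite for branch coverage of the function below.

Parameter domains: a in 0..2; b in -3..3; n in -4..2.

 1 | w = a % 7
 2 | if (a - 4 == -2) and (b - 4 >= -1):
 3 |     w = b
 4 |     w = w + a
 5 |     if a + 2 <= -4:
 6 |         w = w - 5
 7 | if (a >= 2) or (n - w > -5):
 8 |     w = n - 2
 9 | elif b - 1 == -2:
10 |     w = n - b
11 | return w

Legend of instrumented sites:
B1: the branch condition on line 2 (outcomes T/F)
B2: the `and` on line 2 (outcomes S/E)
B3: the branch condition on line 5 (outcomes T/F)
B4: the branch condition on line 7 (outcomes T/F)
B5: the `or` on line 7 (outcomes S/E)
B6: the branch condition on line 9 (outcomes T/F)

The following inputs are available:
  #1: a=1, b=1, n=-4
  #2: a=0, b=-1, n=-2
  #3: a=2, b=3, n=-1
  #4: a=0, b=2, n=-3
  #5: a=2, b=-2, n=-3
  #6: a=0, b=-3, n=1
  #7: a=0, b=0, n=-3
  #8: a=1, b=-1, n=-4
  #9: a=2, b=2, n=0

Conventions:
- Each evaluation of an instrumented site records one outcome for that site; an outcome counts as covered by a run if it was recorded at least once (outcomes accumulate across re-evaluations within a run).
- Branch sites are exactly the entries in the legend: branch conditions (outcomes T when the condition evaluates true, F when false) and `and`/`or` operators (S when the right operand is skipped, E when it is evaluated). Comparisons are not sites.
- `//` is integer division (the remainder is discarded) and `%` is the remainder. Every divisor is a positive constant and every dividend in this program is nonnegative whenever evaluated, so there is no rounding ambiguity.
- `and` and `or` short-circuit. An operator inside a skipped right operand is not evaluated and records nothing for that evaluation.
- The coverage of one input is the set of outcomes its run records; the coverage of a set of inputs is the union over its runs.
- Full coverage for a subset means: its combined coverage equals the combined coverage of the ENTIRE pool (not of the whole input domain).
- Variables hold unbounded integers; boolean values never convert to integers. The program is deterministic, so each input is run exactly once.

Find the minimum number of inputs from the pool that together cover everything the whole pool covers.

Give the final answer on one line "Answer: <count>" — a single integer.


input #1, a=1, b=1, n=-4: outcomes B1=F, B2=S, B4=F, B5=E, B6=F
input #2, a=0, b=-1, n=-2: outcomes B1=F, B2=S, B4=T, B5=E
input #3, a=2, b=3, n=-1: outcomes B1=T, B2=E, B3=F, B4=T, B5=S
input #4, a=0, b=2, n=-3: outcomes B1=F, B2=S, B4=T, B5=E
input #5, a=2, b=-2, n=-3: outcomes B1=F, B2=E, B4=T, B5=S
input #6, a=0, b=-3, n=1: outcomes B1=F, B2=S, B4=T, B5=E
input #7, a=0, b=0, n=-3: outcomes B1=F, B2=S, B4=T, B5=E
input #8, a=1, b=-1, n=-4: outcomes B1=F, B2=S, B4=F, B5=E, B6=T
input #9, a=2, b=2, n=0: outcomes B1=F, B2=E, B4=T, B5=S
pool-wide coverage (11 outcomes): B1=T, B1=F, B2=S, B2=E, B3=F, B4=T, B4=F, B5=S, B5=E, B6=T, B6=F
size 1 is not enough: best union over all size-1 subsets is 5/11
size 2 is not enough: best union over all size-2 subsets is 10/11
the canonical winner is {1, 3, 8}: size 3, full 11-outcome coverage, earliest index list among size-3 covers
Answer: 3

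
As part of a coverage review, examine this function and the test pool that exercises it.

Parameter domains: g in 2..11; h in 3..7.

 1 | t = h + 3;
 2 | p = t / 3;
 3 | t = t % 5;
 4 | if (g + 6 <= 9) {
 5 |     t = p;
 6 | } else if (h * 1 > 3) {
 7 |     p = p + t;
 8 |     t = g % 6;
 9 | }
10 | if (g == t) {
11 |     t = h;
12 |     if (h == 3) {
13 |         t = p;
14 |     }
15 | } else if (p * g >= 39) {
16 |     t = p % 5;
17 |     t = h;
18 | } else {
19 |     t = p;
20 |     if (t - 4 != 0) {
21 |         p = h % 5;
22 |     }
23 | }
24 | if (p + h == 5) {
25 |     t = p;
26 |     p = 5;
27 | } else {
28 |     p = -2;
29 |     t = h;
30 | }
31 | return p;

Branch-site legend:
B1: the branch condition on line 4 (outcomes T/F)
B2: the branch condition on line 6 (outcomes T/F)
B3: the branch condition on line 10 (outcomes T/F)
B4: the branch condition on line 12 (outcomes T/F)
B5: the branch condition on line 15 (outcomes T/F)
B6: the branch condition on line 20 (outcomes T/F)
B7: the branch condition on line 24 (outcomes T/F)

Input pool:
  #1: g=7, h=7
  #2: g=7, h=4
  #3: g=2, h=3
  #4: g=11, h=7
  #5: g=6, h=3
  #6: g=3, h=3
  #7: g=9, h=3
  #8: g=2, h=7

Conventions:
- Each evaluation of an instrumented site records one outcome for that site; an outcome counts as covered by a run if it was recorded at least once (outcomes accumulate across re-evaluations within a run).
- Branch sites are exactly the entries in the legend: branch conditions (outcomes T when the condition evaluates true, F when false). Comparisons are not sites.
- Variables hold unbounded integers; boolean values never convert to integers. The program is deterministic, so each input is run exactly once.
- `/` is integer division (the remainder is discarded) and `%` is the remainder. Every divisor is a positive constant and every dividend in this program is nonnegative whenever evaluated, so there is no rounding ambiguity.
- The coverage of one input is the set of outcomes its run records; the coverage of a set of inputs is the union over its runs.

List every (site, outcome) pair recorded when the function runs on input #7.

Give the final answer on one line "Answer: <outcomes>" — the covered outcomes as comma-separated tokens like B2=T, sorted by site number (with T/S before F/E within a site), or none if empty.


Event log for input #7 (g=9, h=3):
  B1->F, B2->F, B3->F, B5->F, B6->T, B7->F
distinct outcomes covered: B1=F, B2=F, B3=F, B5=F, B6=T, B7=F
Answer: B1=F, B2=F, B3=F, B5=F, B6=T, B7=F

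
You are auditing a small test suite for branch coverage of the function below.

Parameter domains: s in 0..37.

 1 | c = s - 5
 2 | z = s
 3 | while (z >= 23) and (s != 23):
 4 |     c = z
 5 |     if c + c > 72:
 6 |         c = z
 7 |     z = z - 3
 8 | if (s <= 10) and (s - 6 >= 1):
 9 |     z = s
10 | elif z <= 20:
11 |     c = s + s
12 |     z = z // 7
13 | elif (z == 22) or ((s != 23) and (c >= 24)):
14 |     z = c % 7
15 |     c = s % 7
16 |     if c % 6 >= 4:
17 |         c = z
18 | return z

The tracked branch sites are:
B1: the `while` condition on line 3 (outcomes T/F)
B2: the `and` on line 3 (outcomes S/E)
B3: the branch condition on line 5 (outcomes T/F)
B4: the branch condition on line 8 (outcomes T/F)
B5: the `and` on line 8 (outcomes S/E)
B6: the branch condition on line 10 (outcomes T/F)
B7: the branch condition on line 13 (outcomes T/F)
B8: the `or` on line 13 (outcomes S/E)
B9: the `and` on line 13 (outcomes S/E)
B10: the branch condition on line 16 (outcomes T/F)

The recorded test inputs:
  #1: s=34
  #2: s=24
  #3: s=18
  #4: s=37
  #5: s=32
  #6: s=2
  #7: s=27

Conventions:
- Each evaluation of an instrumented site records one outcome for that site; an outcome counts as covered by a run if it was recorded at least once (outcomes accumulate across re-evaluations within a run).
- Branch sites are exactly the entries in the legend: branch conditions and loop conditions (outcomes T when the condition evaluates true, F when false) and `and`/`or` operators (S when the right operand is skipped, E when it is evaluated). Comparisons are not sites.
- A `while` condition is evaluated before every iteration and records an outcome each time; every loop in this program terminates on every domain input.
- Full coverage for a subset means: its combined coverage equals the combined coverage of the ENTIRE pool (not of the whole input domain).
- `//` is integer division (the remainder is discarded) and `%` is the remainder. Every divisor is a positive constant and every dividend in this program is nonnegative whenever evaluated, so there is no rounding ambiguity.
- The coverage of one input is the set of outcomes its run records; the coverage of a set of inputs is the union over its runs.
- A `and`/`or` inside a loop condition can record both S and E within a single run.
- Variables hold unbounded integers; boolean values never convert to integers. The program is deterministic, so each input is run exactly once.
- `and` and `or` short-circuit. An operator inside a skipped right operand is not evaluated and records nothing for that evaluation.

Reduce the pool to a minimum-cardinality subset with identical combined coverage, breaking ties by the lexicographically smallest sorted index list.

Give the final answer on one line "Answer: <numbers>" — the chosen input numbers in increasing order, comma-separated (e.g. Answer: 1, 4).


test 1 (s=34) fires B2->E, B1->T, B3->F, B2->E, B1->T, B3->F, B2->E, B1->T, B3->F, B2->E, B1->T, B3->F, B2->S, B1->F, ...; hits B1=T, B1=F, B2=S, B2=E, B3=F, B4=F, B5=S, B6=F, B7=T, B8=S, B10=F
test 2 (s=24) fires B2->E, B1->T, B3->F, B2->S, B1->F, B5->S, B4->F, B6->F, B8->E, B9->E, B7->T, B10->F; hits B1=T, B1=F, B2=S, B2=E, B3=F, B4=F, B5=S, B6=F, B7=T, B8=E, B9=E, B10=F
test 3 (s=18) fires B2->S, B1->F, B5->S, B4->F, B6->T; hits B1=F, B2=S, B4=F, B5=S, B6=T
test 4 (s=37) fires B2->E, B1->T, B3->T, B2->E, B1->T, B3->F, B2->E, B1->T, B3->F, B2->E, B1->T, B3->F, B2->E, B1->T, ...; hits B1=T, B1=F, B2=S, B2=E, B3=T, B3=F, B4=F, B5=S, B6=F, B7=T, B8=S, B10=F
test 5 (s=32) fires B2->E, B1->T, B3->F, B2->E, B1->T, B3->F, B2->E, B1->T, B3->F, B2->E, B1->T, B3->F, B2->S, B1->F, ...; hits B1=T, B1=F, B2=S, B2=E, B3=F, B4=F, B5=S, B6=T
test 6 (s=2) fires B2->S, B1->F, B5->E, B4->F, B6->T; hits B1=F, B2=S, B4=F, B5=E, B6=T
test 7 (s=27) fires B2->E, B1->T, B3->F, B2->E, B1->T, B3->F, B2->S, B1->F, B5->S, B4->F, B6->F, B8->E, B9->E, B7->T, ...; hits B1=T, B1=F, B2=S, B2=E, B3=F, B4=F, B5=S, B6=F, B7=T, B8=E, B9=E, B10=F
pool-wide coverage (16 outcomes): B1=T, B1=F, B2=S, B2=E, B3=T, B3=F, B4=F, B5=S, B5=E, B6=T, B6=F, B7=T, B8=S, B8=E, B9=E, B10=F
size 1 is not enough: best union over all size-1 subsets is 12/16
size 2 is not enough: best union over all size-2 subsets is 14/16
inputs {2, 4, 6} (size 3) cover everything; no size-3 subset with a lexicographically smaller index list covers all 16
Answer: 2, 4, 6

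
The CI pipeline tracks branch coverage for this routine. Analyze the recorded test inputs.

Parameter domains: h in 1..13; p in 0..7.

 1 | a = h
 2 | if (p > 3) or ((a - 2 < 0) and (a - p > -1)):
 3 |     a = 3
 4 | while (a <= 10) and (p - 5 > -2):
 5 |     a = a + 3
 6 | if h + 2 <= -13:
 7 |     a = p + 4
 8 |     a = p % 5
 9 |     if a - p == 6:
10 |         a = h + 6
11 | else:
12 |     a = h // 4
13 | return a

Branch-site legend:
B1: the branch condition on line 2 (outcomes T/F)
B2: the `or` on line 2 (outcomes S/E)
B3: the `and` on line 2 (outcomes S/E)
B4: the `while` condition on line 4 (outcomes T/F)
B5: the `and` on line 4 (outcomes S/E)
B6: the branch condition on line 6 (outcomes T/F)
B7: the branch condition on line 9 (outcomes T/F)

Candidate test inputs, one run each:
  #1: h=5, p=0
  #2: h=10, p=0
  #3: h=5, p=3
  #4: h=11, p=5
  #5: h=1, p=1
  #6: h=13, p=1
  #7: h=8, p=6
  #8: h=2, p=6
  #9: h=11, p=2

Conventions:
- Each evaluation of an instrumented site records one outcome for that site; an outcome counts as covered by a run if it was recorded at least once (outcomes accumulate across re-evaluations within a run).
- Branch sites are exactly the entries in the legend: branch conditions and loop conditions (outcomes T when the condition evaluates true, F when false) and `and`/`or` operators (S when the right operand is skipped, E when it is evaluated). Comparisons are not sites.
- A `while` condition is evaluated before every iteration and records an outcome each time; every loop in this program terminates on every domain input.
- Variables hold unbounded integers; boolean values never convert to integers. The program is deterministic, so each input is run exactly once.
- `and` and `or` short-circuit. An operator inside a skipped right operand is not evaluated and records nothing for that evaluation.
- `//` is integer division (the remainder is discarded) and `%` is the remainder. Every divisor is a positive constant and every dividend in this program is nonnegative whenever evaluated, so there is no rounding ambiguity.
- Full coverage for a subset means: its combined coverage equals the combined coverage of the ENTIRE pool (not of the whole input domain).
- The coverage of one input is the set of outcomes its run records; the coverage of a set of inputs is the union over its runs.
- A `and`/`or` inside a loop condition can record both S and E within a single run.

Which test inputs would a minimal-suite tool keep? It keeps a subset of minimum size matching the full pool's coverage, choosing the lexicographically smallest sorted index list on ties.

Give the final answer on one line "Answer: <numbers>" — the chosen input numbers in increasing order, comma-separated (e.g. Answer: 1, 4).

#1 (h=5, p=0) -> B2->E, B3->S, B1->F, B5->E, B4->F, B6->F; covered: B1=F, B2=E, B3=S, B4=F, B5=E, B6=F
#2 (h=10, p=0) -> B2->E, B3->S, B1->F, B5->E, B4->F, B6->F; covered: B1=F, B2=E, B3=S, B4=F, B5=E, B6=F
#3 (h=5, p=3) -> B2->E, B3->S, B1->F, B5->E, B4->F, B6->F; covered: B1=F, B2=E, B3=S, B4=F, B5=E, B6=F
#4 (h=11, p=5) -> B2->S, B1->T, B5->E, B4->T, B5->E, B4->T, B5->E, B4->T, B5->S, B4->F, B6->F; covered: B1=T, B2=S, B4=T, B4=F, B5=S, B5=E, B6=F
#5 (h=1, p=1) -> B2->E, B3->E, B1->T, B5->E, B4->F, B6->F; covered: B1=T, B2=E, B3=E, B4=F, B5=E, B6=F
#6 (h=13, p=1) -> B2->E, B3->S, B1->F, B5->S, B4->F, B6->F; covered: B1=F, B2=E, B3=S, B4=F, B5=S, B6=F
#7 (h=8, p=6) -> B2->S, B1->T, B5->E, B4->T, B5->E, B4->T, B5->E, B4->T, B5->S, B4->F, B6->F; covered: B1=T, B2=S, B4=T, B4=F, B5=S, B5=E, B6=F
#8 (h=2, p=6) -> B2->S, B1->T, B5->E, B4->T, B5->E, B4->T, B5->E, B4->T, B5->S, B4->F, B6->F; covered: B1=T, B2=S, B4=T, B4=F, B5=S, B5=E, B6=F
#9 (h=11, p=2) -> B2->E, B3->S, B1->F, B5->S, B4->F, B6->F; covered: B1=F, B2=E, B3=S, B4=F, B5=S, B6=F
pool-wide coverage (11 outcomes): B1=T, B1=F, B2=S, B2=E, B3=S, B3=E, B4=T, B4=F, B5=S, B5=E, B6=F
no size-1 subset reaches all 11 outcomes (best union: 7/11)
no size-2 subset reaches all 11 outcomes (best union: 10/11)
at size 3, {1, 4, 5} reaches all 11 outcomes; every lexicographically earlier size-3 subset fails

Answer: 1, 4, 5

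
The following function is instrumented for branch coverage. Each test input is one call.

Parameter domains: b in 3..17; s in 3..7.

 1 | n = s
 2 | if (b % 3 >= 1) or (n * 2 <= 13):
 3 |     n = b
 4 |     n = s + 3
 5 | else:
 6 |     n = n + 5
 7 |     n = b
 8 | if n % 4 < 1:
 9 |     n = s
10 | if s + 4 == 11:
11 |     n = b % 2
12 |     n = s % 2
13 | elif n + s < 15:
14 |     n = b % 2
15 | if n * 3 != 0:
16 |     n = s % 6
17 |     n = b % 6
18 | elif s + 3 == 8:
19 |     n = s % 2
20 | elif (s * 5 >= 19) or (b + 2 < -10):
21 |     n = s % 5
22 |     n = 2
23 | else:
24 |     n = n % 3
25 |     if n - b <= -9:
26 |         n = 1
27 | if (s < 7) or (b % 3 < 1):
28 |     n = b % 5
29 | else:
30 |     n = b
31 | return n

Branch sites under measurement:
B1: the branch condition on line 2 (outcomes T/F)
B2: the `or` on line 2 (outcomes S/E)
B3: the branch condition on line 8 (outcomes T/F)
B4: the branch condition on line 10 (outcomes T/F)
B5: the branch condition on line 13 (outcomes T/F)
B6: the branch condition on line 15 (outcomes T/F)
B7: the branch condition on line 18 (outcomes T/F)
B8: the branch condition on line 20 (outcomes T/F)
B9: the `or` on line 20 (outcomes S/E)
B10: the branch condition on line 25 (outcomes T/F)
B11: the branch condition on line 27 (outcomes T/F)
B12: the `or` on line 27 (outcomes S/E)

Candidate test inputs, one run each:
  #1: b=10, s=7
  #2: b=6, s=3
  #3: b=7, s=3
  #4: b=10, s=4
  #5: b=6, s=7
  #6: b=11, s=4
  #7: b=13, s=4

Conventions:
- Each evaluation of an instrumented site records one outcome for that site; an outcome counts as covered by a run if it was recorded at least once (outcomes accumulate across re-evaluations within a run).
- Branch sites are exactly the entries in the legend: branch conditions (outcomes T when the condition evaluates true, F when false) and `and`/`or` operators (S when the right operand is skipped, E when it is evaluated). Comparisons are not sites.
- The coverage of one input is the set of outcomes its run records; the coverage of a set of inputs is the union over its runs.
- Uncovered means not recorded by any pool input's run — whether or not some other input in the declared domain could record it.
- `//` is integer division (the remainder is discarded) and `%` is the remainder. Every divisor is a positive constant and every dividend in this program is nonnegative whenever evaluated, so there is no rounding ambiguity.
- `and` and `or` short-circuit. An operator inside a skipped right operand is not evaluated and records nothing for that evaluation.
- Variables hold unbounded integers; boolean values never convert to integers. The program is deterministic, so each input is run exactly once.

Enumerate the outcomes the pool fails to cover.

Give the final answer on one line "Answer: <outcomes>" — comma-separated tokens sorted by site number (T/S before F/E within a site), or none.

test 1 (b=10, s=7) fires B2->S, B1->T, B3->F, B4->T, B6->T, B12->E, B11->F; hits B1=T, B2=S, B3=F, B4=T, B6=T, B11=F, B12=E
test 2 (b=6, s=3) fires B2->E, B1->T, B3->F, B4->F, B5->T, B6->F, B7->F, B9->E, B8->F, B10->F, B12->S, B11->T; hits B1=T, B2=E, B3=F, B4=F, B5=T, B6=F, B7=F, B8=F, B9=E, B10=F, B11=T, B12=S
test 3 (b=7, s=3) fires B2->S, B1->T, B3->F, B4->F, B5->T, B6->T, B12->S, B11->T; hits B1=T, B2=S, B3=F, B4=F, B5=T, B6=T, B11=T, B12=S
test 4 (b=10, s=4) fires B2->S, B1->T, B3->F, B4->F, B5->T, B6->F, B7->F, B9->S, B8->T, B12->S, B11->T; hits B1=T, B2=S, B3=F, B4=F, B5=T, B6=F, B7=F, B8=T, B9=S, B11=T, B12=S
test 5 (b=6, s=7) fires B2->E, B1->F, B3->F, B4->T, B6->T, B12->E, B11->T; hits B1=F, B2=E, B3=F, B4=T, B6=T, B11=T, B12=E
test 6 (b=11, s=4) fires B2->S, B1->T, B3->F, B4->F, B5->T, B6->T, B12->S, B11->T; hits B1=T, B2=S, B3=F, B4=F, B5=T, B6=T, B11=T, B12=S
test 7 (b=13, s=4) fires B2->S, B1->T, B3->F, B4->F, B5->T, B6->T, B12->S, B11->T; hits B1=T, B2=S, B3=F, B4=F, B5=T, B6=T, B11=T, B12=S
union over the pool: B1=T, B1=F, B2=S, B2=E, B3=F, B4=T, B4=F, B5=T, B6=T, B6=F, B7=F, B8=T, B8=F, B9=S, B9=E, B10=F, B11=T, B11=F, B12=S, B12=E
uncovered (4 of 24): B3=T, B5=F, B7=T, B10=T

Answer: B3=T, B5=F, B7=T, B10=T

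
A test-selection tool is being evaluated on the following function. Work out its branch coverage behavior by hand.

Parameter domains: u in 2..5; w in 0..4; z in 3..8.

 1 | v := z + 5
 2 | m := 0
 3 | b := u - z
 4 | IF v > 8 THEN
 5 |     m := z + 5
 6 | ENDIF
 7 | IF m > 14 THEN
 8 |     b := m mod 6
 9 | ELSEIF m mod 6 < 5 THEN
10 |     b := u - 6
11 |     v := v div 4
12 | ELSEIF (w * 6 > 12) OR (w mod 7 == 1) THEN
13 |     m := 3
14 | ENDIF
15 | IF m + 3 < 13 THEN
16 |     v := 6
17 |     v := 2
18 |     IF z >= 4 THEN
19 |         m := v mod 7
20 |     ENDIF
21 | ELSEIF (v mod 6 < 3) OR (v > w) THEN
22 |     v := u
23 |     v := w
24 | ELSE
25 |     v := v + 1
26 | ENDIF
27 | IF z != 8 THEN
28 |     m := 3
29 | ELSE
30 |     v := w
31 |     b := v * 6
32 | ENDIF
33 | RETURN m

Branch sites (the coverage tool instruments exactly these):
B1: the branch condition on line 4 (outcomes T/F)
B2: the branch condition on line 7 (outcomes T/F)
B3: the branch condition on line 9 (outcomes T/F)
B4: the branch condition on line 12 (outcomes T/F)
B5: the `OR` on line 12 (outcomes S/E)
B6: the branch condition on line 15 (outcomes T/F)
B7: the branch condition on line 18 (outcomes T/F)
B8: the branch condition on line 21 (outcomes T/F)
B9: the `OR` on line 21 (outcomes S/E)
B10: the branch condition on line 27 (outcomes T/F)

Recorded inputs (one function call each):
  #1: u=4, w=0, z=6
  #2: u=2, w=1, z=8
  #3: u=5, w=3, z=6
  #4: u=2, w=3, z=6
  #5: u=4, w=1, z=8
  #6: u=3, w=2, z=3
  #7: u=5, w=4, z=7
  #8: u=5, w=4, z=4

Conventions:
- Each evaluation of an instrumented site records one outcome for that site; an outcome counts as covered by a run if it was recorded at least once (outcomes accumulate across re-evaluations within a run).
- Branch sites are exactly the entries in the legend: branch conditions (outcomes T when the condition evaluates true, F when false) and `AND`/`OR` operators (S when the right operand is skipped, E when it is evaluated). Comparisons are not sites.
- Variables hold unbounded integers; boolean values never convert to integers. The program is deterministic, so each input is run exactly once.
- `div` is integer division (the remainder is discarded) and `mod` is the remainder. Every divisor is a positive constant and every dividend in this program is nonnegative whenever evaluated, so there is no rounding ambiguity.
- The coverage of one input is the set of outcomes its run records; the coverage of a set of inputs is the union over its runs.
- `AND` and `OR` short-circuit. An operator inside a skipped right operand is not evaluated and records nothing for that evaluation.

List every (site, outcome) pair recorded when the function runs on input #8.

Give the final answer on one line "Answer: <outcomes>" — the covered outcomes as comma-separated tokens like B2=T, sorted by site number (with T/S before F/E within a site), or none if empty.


Simulating input #8 (u=5, w=4, z=4) step by step:
  B1->T, B2->F, B3->T, B6->T, B7->T, B10->T
collecting distinct outcomes: B1=T, B2=F, B3=T, B6=T, B7=T, B10=T
Answer: B1=T, B2=F, B3=T, B6=T, B7=T, B10=T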